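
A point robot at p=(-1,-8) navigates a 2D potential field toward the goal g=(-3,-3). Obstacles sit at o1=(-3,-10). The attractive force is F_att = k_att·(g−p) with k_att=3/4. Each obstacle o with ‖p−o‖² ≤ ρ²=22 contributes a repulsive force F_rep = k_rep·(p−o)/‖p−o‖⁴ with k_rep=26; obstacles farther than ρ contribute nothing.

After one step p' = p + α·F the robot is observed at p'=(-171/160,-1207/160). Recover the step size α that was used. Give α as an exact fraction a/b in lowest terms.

F_att = 3/4·(g−p) = 3/4·(-2,5) = (-1.5000,3.7500)
o1: d²=8 ≤ ρ²=22; F_rep = 26·(2,2)/8² = (0.8125,0.8125)
F = F_att + ΣF_rep = (-0.6875,4.5625)
Δp = p'−p = (-0.0688,0.4562); α = Δx/Fx = (-11/160) / (-11/16) = 1/10
check: Δy/Fy = (73/160) / (73/16) = 1/10 ✓

α = 1/10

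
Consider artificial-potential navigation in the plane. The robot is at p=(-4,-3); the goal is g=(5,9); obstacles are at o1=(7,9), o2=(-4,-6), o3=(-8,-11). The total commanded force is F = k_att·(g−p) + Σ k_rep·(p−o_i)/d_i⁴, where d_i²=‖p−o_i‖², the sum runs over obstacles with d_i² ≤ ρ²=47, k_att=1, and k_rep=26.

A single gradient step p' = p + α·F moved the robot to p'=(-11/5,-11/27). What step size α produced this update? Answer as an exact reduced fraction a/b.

α = 1/5

F_att = 1·(g−p) = 1·(9,12) = (9.0000,12.0000)
o1: d²=265 > ρ²=47 → inactive
o2: d²=9 ≤ ρ²=47; F_rep = 26·(0,3)/9² = (0.0000,0.9630)
o3: d²=80 > ρ²=47 → inactive
F = F_att + ΣF_rep = (9.0000,12.9630)
Δp = p'−p = (1.8000,2.5926); α = Δx/Fx = (9/5) / (9) = 1/5
check: Δy/Fy = (70/27) / (350/27) = 1/5 ✓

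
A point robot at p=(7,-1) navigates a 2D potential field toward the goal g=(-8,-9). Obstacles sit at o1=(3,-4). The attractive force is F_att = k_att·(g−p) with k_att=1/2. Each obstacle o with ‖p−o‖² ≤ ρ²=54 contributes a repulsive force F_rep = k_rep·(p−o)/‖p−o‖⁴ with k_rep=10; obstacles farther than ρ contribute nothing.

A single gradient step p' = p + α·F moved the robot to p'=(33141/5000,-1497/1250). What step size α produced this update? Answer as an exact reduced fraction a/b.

F_att = 1/2·(g−p) = 1/2·(-15,-8) = (-7.5000,-4.0000)
o1: d²=25 ≤ ρ²=54; F_rep = 10·(4,3)/25² = (0.0640,0.0480)
F = F_att + ΣF_rep = (-7.4360,-3.9520)
Δp = p'−p = (-0.3718,-0.1976); α = Δx/Fx = (-1859/5000) / (-1859/250) = 1/20
check: Δy/Fy = (-247/1250) / (-494/125) = 1/20 ✓

α = 1/20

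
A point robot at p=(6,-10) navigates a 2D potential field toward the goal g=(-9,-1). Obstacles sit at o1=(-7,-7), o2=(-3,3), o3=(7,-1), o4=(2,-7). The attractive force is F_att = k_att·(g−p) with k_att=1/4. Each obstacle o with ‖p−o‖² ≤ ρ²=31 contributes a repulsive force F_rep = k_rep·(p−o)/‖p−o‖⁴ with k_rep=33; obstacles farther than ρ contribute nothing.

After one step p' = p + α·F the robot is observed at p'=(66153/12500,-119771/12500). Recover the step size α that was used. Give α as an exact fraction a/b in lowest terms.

F_att = 1/4·(g−p) = 1/4·(-15,9) = (-3.7500,2.2500)
o1: d²=178 > ρ²=31 → inactive
o2: d²=250 > ρ²=31 → inactive
o3: d²=82 > ρ²=31 → inactive
o4: d²=25 ≤ ρ²=31; F_rep = 33·(4,-3)/25² = (0.2112,-0.1584)
F = F_att + ΣF_rep = (-3.5388,2.0916)
Δp = p'−p = (-0.7078,0.4183); α = Δx/Fx = (-8847/12500) / (-8847/2500) = 1/5
check: Δy/Fy = (5229/12500) / (5229/2500) = 1/5 ✓

α = 1/5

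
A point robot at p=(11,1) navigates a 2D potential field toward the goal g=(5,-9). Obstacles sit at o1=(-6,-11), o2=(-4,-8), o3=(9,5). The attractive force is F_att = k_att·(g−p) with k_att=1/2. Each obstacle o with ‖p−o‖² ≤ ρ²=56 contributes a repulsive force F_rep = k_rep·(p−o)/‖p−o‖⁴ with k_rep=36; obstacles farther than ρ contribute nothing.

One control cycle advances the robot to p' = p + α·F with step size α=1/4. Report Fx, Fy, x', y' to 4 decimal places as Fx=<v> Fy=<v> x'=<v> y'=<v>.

F_att = 1/2·(g−p) = 1/2·(-6,-10) = (-3.0000,-5.0000)
o1: d²=433 > ρ²=56 → inactive
o2: d²=306 > ρ²=56 → inactive
o3: d²=20 ≤ ρ²=56; F_rep = 36·(2,-4)/20² = (0.1800,-0.3600)
F = F_att + ΣF_rep = (-2.8200,-5.3600)
p' = p + 1/4·F = (10.2950,-0.3400)

Fx=-2.8200 Fy=-5.3600 x'=10.2950 y'=-0.3400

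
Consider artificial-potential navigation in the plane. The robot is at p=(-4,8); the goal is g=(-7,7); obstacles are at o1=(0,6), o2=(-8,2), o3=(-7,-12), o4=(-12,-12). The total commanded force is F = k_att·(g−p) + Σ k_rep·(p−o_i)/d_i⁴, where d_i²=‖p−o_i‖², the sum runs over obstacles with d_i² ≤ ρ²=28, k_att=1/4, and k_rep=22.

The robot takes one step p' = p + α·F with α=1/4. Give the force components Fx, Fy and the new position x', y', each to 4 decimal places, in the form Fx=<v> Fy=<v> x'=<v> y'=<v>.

F_att = 1/4·(g−p) = 1/4·(-3,-1) = (-0.7500,-0.2500)
o1: d²=20 ≤ ρ²=28; F_rep = 22·(-4,2)/20² = (-0.2200,0.1100)
o2: d²=52 > ρ²=28 → inactive
o3: d²=409 > ρ²=28 → inactive
o4: d²=464 > ρ²=28 → inactive
F = F_att + ΣF_rep = (-0.9700,-0.1400)
p' = p + 1/4·F = (-4.2425,7.9650)

Fx=-0.9700 Fy=-0.1400 x'=-4.2425 y'=7.9650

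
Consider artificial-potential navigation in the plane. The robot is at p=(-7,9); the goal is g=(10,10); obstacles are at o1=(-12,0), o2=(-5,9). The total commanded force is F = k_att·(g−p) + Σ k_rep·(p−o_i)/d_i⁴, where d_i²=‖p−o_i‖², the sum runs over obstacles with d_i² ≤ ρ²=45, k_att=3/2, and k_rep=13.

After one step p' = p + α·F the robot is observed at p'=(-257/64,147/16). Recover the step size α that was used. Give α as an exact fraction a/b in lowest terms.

F_att = 3/2·(g−p) = 3/2·(17,1) = (25.5000,1.5000)
o1: d²=106 > ρ²=45 → inactive
o2: d²=4 ≤ ρ²=45; F_rep = 13·(-2,0)/4² = (-1.6250,0.0000)
F = F_att + ΣF_rep = (23.8750,1.5000)
Δp = p'−p = (2.9844,0.1875); α = Δx/Fx = (191/64) / (191/8) = 1/8
check: Δy/Fy = (3/16) / (3/2) = 1/8 ✓

α = 1/8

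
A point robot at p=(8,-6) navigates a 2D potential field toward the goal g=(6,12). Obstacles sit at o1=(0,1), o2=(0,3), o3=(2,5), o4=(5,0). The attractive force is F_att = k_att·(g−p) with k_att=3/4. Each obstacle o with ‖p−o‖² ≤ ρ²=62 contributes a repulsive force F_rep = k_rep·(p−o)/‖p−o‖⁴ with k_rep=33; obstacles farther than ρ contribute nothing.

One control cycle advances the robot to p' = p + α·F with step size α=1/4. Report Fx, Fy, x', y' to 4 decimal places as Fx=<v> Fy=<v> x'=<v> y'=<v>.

Fx=-1.4511 Fy=13.4022 x'=7.6372 y'=-2.6494

F_att = 3/4·(g−p) = 3/4·(-2,18) = (-1.5000,13.5000)
o1: d²=113 > ρ²=62 → inactive
o2: d²=145 > ρ²=62 → inactive
o3: d²=157 > ρ²=62 → inactive
o4: d²=45 ≤ ρ²=62; F_rep = 33·(3,-6)/45² = (0.0489,-0.0978)
F = F_att + ΣF_rep = (-1.4511,13.4022)
p' = p + 1/4·F = (7.6372,-2.6494)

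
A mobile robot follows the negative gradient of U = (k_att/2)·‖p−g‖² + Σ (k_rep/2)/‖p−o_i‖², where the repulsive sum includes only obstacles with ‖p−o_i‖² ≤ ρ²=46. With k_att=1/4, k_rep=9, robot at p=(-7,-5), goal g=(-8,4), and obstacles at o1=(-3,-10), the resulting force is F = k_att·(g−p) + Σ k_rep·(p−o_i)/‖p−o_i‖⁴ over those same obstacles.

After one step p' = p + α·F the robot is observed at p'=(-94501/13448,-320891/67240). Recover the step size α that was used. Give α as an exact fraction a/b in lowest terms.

α = 1/10

F_att = 1/4·(g−p) = 1/4·(-1,9) = (-0.2500,2.2500)
o1: d²=41 ≤ ρ²=46; F_rep = 9·(-4,5)/41² = (-0.0214,0.0268)
F = F_att + ΣF_rep = (-0.2714,2.2768)
Δp = p'−p = (-0.0271,0.2277); α = Δx/Fx = (-365/13448) / (-1825/6724) = 1/10
check: Δy/Fy = (15309/67240) / (15309/6724) = 1/10 ✓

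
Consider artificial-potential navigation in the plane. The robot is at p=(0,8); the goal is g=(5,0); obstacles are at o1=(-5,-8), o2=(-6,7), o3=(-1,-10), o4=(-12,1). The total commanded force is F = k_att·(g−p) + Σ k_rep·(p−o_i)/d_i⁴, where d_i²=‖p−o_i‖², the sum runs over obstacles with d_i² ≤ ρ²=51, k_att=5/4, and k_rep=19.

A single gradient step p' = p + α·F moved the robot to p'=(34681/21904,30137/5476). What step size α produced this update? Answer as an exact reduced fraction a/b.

α = 1/4

F_att = 5/4·(g−p) = 5/4·(5,-8) = (6.2500,-10.0000)
o1: d²=281 > ρ²=51 → inactive
o2: d²=37 ≤ ρ²=51; F_rep = 19·(6,1)/37² = (0.0833,0.0139)
o3: d²=325 > ρ²=51 → inactive
o4: d²=193 > ρ²=51 → inactive
F = F_att + ΣF_rep = (6.3333,-9.9861)
Δp = p'−p = (1.5833,-2.4965); α = Δx/Fx = (34681/21904) / (34681/5476) = 1/4
check: Δy/Fy = (-13671/5476) / (-13671/1369) = 1/4 ✓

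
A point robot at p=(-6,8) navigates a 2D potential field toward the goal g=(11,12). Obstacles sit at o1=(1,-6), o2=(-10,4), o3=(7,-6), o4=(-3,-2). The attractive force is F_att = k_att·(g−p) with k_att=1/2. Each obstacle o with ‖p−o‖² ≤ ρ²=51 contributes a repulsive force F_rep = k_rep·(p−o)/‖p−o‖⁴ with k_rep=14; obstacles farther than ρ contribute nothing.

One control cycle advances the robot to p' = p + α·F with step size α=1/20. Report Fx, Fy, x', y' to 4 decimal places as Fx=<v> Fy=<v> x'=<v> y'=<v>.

Fx=8.5547 Fy=2.0547 x'=-5.5723 y'=8.1027

F_att = 1/2·(g−p) = 1/2·(17,4) = (8.5000,2.0000)
o1: d²=245 > ρ²=51 → inactive
o2: d²=32 ≤ ρ²=51; F_rep = 14·(4,4)/32² = (0.0547,0.0547)
o3: d²=365 > ρ²=51 → inactive
o4: d²=109 > ρ²=51 → inactive
F = F_att + ΣF_rep = (8.5547,2.0547)
p' = p + 1/20·F = (-5.5723,8.1027)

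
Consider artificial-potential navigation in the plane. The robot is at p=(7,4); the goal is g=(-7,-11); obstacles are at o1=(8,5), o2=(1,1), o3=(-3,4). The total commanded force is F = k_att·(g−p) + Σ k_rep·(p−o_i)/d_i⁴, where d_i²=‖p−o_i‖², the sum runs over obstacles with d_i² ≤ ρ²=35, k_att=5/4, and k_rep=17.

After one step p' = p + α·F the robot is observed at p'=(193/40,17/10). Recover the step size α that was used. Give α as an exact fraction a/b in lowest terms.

F_att = 5/4·(g−p) = 5/4·(-14,-15) = (-17.5000,-18.7500)
o1: d²=2 ≤ ρ²=35; F_rep = 17·(-1,-1)/2² = (-4.2500,-4.2500)
o2: d²=45 > ρ²=35 → inactive
o3: d²=100 > ρ²=35 → inactive
F = F_att + ΣF_rep = (-21.7500,-23.0000)
Δp = p'−p = (-2.1750,-2.3000); α = Δx/Fx = (-87/40) / (-87/4) = 1/10
check: Δy/Fy = (-23/10) / (-23) = 1/10 ✓

α = 1/10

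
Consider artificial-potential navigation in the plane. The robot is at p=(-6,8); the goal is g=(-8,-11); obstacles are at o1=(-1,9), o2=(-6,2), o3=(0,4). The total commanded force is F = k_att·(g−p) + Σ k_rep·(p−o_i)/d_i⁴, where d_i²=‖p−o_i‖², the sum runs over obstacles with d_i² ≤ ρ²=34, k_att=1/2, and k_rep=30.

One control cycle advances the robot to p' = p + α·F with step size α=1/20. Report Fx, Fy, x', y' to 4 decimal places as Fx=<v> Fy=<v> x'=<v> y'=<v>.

F_att = 1/2·(g−p) = 1/2·(-2,-19) = (-1.0000,-9.5000)
o1: d²=26 ≤ ρ²=34; F_rep = 30·(-5,-1)/26² = (-0.2219,-0.0444)
o2: d²=36 > ρ²=34 → inactive
o3: d²=52 > ρ²=34 → inactive
F = F_att + ΣF_rep = (-1.2219,-9.5444)
p' = p + 1/20·F = (-6.0611,7.5228)

Fx=-1.2219 Fy=-9.5444 x'=-6.0611 y'=7.5228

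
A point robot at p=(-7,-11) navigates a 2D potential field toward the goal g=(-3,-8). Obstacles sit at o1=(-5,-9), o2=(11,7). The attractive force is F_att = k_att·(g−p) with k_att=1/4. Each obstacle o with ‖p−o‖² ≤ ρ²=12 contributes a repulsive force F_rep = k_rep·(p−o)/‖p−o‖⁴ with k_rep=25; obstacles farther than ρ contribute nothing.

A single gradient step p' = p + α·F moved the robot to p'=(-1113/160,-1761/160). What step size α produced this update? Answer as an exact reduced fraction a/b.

α = 1/5

F_att = 1/4·(g−p) = 1/4·(4,3) = (1.0000,0.7500)
o1: d²=8 ≤ ρ²=12; F_rep = 25·(-2,-2)/8² = (-0.7812,-0.7812)
o2: d²=648 > ρ²=12 → inactive
F = F_att + ΣF_rep = (0.2188,-0.0312)
Δp = p'−p = (0.0437,-0.0063); α = Δx/Fx = (7/160) / (7/32) = 1/5
check: Δy/Fy = (-1/160) / (-1/32) = 1/5 ✓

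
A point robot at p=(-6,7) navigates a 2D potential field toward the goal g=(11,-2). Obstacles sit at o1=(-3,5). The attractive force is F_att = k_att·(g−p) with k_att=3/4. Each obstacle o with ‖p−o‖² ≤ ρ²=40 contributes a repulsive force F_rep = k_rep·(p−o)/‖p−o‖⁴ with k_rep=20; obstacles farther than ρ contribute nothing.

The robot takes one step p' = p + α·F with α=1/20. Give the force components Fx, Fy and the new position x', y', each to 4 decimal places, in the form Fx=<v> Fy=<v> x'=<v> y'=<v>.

Fx=12.3950 Fy=-6.5133 x'=-5.3803 y'=6.6743

F_att = 3/4·(g−p) = 3/4·(17,-9) = (12.7500,-6.7500)
o1: d²=13 ≤ ρ²=40; F_rep = 20·(-3,2)/13² = (-0.3550,0.2367)
F = F_att + ΣF_rep = (12.3950,-6.5133)
p' = p + 1/20·F = (-5.3803,6.6743)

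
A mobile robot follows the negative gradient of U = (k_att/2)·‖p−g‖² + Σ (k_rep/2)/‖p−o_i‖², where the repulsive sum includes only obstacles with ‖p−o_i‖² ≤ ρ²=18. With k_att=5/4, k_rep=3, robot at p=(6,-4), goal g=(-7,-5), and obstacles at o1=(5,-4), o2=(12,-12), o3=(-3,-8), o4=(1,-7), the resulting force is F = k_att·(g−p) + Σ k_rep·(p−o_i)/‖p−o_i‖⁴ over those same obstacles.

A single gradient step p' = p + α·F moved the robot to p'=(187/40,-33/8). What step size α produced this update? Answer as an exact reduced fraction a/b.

α = 1/10

F_att = 5/4·(g−p) = 5/4·(-13,-1) = (-16.2500,-1.2500)
o1: d²=1 ≤ ρ²=18; F_rep = 3·(1,0)/1² = (3.0000,0.0000)
o2: d²=100 > ρ²=18 → inactive
o3: d²=97 > ρ²=18 → inactive
o4: d²=34 > ρ²=18 → inactive
F = F_att + ΣF_rep = (-13.2500,-1.2500)
Δp = p'−p = (-1.3250,-0.1250); α = Δx/Fx = (-53/40) / (-53/4) = 1/10
check: Δy/Fy = (-1/8) / (-5/4) = 1/10 ✓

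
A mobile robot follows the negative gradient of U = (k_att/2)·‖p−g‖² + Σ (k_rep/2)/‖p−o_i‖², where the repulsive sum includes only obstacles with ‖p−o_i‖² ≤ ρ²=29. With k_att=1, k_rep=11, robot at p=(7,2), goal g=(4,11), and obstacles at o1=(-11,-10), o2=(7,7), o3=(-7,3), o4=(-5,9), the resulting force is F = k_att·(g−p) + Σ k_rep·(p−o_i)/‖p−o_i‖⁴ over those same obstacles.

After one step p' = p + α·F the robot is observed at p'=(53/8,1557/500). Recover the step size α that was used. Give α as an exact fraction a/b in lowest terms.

F_att = 1·(g−p) = 1·(-3,9) = (-3.0000,9.0000)
o1: d²=468 > ρ²=29 → inactive
o2: d²=25 ≤ ρ²=29; F_rep = 11·(0,-5)/25² = (0.0000,-0.0880)
o3: d²=197 > ρ²=29 → inactive
o4: d²=193 > ρ²=29 → inactive
F = F_att + ΣF_rep = (-3.0000,8.9120)
Δp = p'−p = (-0.3750,1.1140); α = Δx/Fx = (-3/8) / (-3) = 1/8
check: Δy/Fy = (557/500) / (1114/125) = 1/8 ✓

α = 1/8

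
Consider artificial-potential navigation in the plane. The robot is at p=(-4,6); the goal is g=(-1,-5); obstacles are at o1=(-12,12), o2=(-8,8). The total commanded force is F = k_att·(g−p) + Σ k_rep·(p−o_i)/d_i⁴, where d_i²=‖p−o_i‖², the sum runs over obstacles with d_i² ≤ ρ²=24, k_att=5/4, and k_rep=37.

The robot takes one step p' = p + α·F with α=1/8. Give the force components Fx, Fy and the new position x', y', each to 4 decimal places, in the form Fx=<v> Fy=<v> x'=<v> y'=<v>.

Fx=4.1200 Fy=-13.9350 x'=-3.4850 y'=4.2581

F_att = 5/4·(g−p) = 5/4·(3,-11) = (3.7500,-13.7500)
o1: d²=100 > ρ²=24 → inactive
o2: d²=20 ≤ ρ²=24; F_rep = 37·(4,-2)/20² = (0.3700,-0.1850)
F = F_att + ΣF_rep = (4.1200,-13.9350)
p' = p + 1/8·F = (-3.4850,4.2581)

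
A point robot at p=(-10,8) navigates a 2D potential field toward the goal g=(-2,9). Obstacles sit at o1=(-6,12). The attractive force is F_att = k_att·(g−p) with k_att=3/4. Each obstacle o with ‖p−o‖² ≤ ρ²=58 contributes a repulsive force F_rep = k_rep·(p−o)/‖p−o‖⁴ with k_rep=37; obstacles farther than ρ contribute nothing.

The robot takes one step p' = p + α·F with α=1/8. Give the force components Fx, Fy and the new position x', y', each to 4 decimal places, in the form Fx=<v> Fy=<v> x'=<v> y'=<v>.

F_att = 3/4·(g−p) = 3/4·(8,1) = (6.0000,0.7500)
o1: d²=32 ≤ ρ²=58; F_rep = 37·(-4,-4)/32² = (-0.1445,-0.1445)
F = F_att + ΣF_rep = (5.8555,0.6055)
p' = p + 1/8·F = (-9.2681,8.0757)

Fx=5.8555 Fy=0.6055 x'=-9.2681 y'=8.0757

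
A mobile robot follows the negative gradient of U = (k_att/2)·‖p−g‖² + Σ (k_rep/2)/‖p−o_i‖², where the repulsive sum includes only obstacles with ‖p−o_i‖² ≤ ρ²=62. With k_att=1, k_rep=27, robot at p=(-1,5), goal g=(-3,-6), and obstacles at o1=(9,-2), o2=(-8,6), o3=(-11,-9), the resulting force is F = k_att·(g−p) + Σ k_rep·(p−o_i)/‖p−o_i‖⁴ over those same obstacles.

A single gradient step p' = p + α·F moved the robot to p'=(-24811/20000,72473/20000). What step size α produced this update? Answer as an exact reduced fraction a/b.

F_att = 1·(g−p) = 1·(-2,-11) = (-2.0000,-11.0000)
o1: d²=149 > ρ²=62 → inactive
o2: d²=50 ≤ ρ²=62; F_rep = 27·(7,-1)/50² = (0.0756,-0.0108)
o3: d²=296 > ρ²=62 → inactive
F = F_att + ΣF_rep = (-1.9244,-11.0108)
Δp = p'−p = (-0.2406,-1.3763); α = Δx/Fx = (-4811/20000) / (-4811/2500) = 1/8
check: Δy/Fy = (-27527/20000) / (-27527/2500) = 1/8 ✓

α = 1/8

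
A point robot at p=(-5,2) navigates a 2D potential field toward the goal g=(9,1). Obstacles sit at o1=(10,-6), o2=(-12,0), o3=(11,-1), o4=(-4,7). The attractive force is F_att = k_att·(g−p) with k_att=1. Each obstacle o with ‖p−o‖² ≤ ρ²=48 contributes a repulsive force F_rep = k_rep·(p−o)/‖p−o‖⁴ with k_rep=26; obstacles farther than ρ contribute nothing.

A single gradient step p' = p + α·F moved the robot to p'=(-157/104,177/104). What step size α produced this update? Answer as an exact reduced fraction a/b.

F_att = 1·(g−p) = 1·(14,-1) = (14.0000,-1.0000)
o1: d²=289 > ρ²=48 → inactive
o2: d²=53 > ρ²=48 → inactive
o3: d²=265 > ρ²=48 → inactive
o4: d²=26 ≤ ρ²=48; F_rep = 26·(-1,-5)/26² = (-0.0385,-0.1923)
F = F_att + ΣF_rep = (13.9615,-1.1923)
Δp = p'−p = (3.4904,-0.2981); α = Δx/Fx = (363/104) / (363/26) = 1/4
check: Δy/Fy = (-31/104) / (-31/26) = 1/4 ✓

α = 1/4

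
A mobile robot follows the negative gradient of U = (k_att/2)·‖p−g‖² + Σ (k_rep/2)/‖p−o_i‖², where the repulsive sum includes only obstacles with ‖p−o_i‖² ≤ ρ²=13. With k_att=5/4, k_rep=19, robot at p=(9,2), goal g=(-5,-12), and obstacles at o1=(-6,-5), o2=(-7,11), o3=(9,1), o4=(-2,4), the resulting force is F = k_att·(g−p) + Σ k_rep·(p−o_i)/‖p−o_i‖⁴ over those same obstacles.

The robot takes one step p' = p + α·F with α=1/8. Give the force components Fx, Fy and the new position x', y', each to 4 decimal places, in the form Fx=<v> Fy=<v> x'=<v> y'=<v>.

Fx=-17.5000 Fy=1.5000 x'=6.8125 y'=2.1875

F_att = 5/4·(g−p) = 5/4·(-14,-14) = (-17.5000,-17.5000)
o1: d²=274 > ρ²=13 → inactive
o2: d²=337 > ρ²=13 → inactive
o3: d²=1 ≤ ρ²=13; F_rep = 19·(0,1)/1² = (0.0000,19.0000)
o4: d²=125 > ρ²=13 → inactive
F = F_att + ΣF_rep = (-17.5000,1.5000)
p' = p + 1/8·F = (6.8125,2.1875)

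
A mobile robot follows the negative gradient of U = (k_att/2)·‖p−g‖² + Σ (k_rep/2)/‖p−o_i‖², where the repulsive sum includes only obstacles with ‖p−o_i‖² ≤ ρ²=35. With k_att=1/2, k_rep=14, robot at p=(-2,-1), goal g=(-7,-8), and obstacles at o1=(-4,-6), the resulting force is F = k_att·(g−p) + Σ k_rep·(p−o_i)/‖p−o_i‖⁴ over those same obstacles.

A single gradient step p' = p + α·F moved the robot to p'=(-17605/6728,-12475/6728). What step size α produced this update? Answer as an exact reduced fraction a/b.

F_att = 1/2·(g−p) = 1/2·(-5,-7) = (-2.5000,-3.5000)
o1: d²=29 ≤ ρ²=35; F_rep = 14·(2,5)/29² = (0.0333,0.0832)
F = F_att + ΣF_rep = (-2.4667,-3.4168)
Δp = p'−p = (-0.6167,-0.8542); α = Δx/Fx = (-4149/6728) / (-4149/1682) = 1/4
check: Δy/Fy = (-5747/6728) / (-5747/1682) = 1/4 ✓

α = 1/4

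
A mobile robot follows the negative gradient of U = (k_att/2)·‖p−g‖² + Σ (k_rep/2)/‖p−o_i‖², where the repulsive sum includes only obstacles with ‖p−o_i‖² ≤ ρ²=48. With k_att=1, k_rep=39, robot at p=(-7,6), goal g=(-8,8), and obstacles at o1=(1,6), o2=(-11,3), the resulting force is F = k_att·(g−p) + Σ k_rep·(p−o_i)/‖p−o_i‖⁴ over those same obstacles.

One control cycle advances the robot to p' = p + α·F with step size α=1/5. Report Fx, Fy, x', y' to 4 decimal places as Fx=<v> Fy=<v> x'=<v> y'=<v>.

F_att = 1·(g−p) = 1·(-1,2) = (-1.0000,2.0000)
o1: d²=64 > ρ²=48 → inactive
o2: d²=25 ≤ ρ²=48; F_rep = 39·(4,3)/25² = (0.2496,0.1872)
F = F_att + ΣF_rep = (-0.7504,2.1872)
p' = p + 1/5·F = (-7.1501,6.4374)

Fx=-0.7504 Fy=2.1872 x'=-7.1501 y'=6.4374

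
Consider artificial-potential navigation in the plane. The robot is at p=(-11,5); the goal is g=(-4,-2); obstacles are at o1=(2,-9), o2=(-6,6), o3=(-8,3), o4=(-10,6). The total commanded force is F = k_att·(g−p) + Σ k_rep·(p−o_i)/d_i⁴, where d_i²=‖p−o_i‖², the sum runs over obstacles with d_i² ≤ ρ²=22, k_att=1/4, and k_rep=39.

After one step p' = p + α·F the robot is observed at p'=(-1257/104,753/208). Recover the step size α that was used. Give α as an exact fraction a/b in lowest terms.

α = 1/8

F_att = 1/4·(g−p) = 1/4·(7,-7) = (1.7500,-1.7500)
o1: d²=365 > ρ²=22 → inactive
o2: d²=26 > ρ²=22 → inactive
o3: d²=13 ≤ ρ²=22; F_rep = 39·(-3,2)/13² = (-0.6923,0.4615)
o4: d²=2 ≤ ρ²=22; F_rep = 39·(-1,-1)/2² = (-9.7500,-9.7500)
F = F_att + ΣF_rep = (-8.6923,-11.0385)
Δp = p'−p = (-1.0865,-1.3798); α = Δx/Fx = (-113/104) / (-113/13) = 1/8
check: Δy/Fy = (-287/208) / (-287/26) = 1/8 ✓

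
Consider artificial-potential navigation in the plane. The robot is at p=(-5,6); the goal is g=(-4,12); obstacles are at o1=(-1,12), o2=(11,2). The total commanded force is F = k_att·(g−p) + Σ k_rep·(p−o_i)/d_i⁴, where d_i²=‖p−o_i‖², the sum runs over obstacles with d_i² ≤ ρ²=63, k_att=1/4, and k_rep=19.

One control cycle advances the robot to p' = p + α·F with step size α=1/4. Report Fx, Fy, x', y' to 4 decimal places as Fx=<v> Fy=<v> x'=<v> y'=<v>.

F_att = 1/4·(g−p) = 1/4·(1,6) = (0.2500,1.5000)
o1: d²=52 ≤ ρ²=63; F_rep = 19·(-4,-6)/52² = (-0.0281,-0.0422)
o2: d²=272 > ρ²=63 → inactive
F = F_att + ΣF_rep = (0.2219,1.4578)
p' = p + 1/4·F = (-4.9445,6.3645)

Fx=0.2219 Fy=1.4578 x'=-4.9445 y'=6.3645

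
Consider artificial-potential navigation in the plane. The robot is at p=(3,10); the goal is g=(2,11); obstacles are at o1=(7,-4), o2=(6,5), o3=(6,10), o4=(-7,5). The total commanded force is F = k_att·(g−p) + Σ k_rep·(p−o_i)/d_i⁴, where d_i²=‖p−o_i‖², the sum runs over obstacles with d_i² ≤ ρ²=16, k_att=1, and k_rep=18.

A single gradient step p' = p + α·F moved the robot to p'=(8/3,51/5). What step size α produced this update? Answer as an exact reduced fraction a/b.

F_att = 1·(g−p) = 1·(-1,1) = (-1.0000,1.0000)
o1: d²=212 > ρ²=16 → inactive
o2: d²=34 > ρ²=16 → inactive
o3: d²=9 ≤ ρ²=16; F_rep = 18·(-3,0)/9² = (-0.6667,0.0000)
o4: d²=125 > ρ²=16 → inactive
F = F_att + ΣF_rep = (-1.6667,1.0000)
Δp = p'−p = (-0.3333,0.2000); α = Δx/Fx = (-1/3) / (-5/3) = 1/5
check: Δy/Fy = (1/5) / (1) = 1/5 ✓

α = 1/5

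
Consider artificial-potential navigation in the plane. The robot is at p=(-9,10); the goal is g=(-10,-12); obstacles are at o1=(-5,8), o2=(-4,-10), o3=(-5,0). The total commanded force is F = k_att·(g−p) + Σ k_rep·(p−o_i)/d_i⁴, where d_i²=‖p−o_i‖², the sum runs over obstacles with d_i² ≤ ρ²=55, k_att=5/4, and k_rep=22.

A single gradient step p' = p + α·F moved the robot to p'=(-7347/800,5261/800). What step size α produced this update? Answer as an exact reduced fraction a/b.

α = 1/8

F_att = 5/4·(g−p) = 5/4·(-1,-22) = (-1.2500,-27.5000)
o1: d²=20 ≤ ρ²=55; F_rep = 22·(-4,2)/20² = (-0.2200,0.1100)
o2: d²=425 > ρ²=55 → inactive
o3: d²=116 > ρ²=55 → inactive
F = F_att + ΣF_rep = (-1.4700,-27.3900)
Δp = p'−p = (-0.1837,-3.4238); α = Δx/Fx = (-147/800) / (-147/100) = 1/8
check: Δy/Fy = (-2739/800) / (-2739/100) = 1/8 ✓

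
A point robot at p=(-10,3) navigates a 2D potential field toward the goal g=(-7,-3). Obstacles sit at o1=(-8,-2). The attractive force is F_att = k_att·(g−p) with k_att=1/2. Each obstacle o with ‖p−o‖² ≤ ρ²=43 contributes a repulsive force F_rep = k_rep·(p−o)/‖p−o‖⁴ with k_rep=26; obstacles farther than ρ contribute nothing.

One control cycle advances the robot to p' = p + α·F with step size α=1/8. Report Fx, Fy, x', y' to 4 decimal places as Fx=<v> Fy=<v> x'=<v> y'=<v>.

F_att = 1/2·(g−p) = 1/2·(3,-6) = (1.5000,-3.0000)
o1: d²=29 ≤ ρ²=43; F_rep = 26·(-2,5)/29² = (-0.0618,0.1546)
F = F_att + ΣF_rep = (1.4382,-2.8454)
p' = p + 1/8·F = (-9.8202,2.6443)

Fx=1.4382 Fy=-2.8454 x'=-9.8202 y'=2.6443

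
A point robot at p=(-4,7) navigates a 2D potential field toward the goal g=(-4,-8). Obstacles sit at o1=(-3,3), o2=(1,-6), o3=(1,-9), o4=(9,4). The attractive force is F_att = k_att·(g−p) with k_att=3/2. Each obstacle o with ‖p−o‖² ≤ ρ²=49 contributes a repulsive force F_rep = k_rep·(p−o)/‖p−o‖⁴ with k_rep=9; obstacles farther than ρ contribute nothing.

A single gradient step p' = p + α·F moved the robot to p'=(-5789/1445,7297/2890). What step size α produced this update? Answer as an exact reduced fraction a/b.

α = 1/5

F_att = 3/2·(g−p) = 3/2·(0,-15) = (0.0000,-22.5000)
o1: d²=17 ≤ ρ²=49; F_rep = 9·(-1,4)/17² = (-0.0311,0.1246)
o2: d²=194 > ρ²=49 → inactive
o3: d²=281 > ρ²=49 → inactive
o4: d²=178 > ρ²=49 → inactive
F = F_att + ΣF_rep = (-0.0311,-22.3754)
Δp = p'−p = (-0.0062,-4.4751); α = Δx/Fx = (-9/1445) / (-9/289) = 1/5
check: Δy/Fy = (-12933/2890) / (-12933/578) = 1/5 ✓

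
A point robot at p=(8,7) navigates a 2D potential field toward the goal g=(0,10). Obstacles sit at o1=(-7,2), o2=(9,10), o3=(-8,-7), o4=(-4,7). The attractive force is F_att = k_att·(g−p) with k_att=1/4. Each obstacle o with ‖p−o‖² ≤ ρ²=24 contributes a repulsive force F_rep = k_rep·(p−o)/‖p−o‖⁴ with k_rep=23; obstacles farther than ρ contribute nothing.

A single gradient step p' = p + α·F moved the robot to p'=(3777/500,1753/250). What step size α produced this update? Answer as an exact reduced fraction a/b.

α = 1/5

F_att = 1/4·(g−p) = 1/4·(-8,3) = (-2.0000,0.7500)
o1: d²=250 > ρ²=24 → inactive
o2: d²=10 ≤ ρ²=24; F_rep = 23·(-1,-3)/10² = (-0.2300,-0.6900)
o3: d²=452 > ρ²=24 → inactive
o4: d²=144 > ρ²=24 → inactive
F = F_att + ΣF_rep = (-2.2300,0.0600)
Δp = p'−p = (-0.4460,0.0120); α = Δx/Fx = (-223/500) / (-223/100) = 1/5
check: Δy/Fy = (3/250) / (3/50) = 1/5 ✓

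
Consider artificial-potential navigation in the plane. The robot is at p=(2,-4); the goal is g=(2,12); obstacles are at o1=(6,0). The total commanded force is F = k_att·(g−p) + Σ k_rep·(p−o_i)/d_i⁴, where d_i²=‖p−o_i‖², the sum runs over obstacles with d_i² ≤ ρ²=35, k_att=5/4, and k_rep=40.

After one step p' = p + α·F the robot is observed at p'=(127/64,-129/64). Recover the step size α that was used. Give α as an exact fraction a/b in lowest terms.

F_att = 5/4·(g−p) = 5/4·(0,16) = (0.0000,20.0000)
o1: d²=32 ≤ ρ²=35; F_rep = 40·(-4,-4)/32² = (-0.1562,-0.1562)
F = F_att + ΣF_rep = (-0.1562,19.8438)
Δp = p'−p = (-0.0156,1.9844); α = Δx/Fx = (-1/64) / (-5/32) = 1/10
check: Δy/Fy = (127/64) / (635/32) = 1/10 ✓

α = 1/10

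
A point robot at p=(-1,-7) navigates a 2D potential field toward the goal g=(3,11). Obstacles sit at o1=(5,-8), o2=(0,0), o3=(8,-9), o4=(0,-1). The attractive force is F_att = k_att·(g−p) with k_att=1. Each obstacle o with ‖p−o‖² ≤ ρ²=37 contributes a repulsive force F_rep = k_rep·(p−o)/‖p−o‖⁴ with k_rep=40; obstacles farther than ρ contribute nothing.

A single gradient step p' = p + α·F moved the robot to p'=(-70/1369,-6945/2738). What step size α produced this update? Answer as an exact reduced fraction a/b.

F_att = 1·(g−p) = 1·(4,18) = (4.0000,18.0000)
o1: d²=37 ≤ ρ²=37; F_rep = 40·(-6,1)/37² = (-0.1753,0.0292)
o2: d²=50 > ρ²=37 → inactive
o3: d²=85 > ρ²=37 → inactive
o4: d²=37 ≤ ρ²=37; F_rep = 40·(-1,-6)/37² = (-0.0292,-0.1753)
F = F_att + ΣF_rep = (3.7955,17.8539)
Δp = p'−p = (0.9489,4.4635); α = Δx/Fx = (1299/1369) / (5196/1369) = 1/4
check: Δy/Fy = (12221/2738) / (24442/1369) = 1/4 ✓

α = 1/4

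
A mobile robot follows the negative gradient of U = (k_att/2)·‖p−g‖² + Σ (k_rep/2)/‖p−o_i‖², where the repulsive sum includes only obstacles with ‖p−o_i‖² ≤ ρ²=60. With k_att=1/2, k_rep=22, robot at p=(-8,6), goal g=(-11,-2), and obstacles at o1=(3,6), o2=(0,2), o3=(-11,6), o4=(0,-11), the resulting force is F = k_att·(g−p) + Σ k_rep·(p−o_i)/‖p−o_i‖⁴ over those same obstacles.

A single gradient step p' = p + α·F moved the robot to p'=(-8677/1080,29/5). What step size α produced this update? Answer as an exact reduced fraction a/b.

F_att = 1/2·(g−p) = 1/2·(-3,-8) = (-1.5000,-4.0000)
o1: d²=121 > ρ²=60 → inactive
o2: d²=80 > ρ²=60 → inactive
o3: d²=9 ≤ ρ²=60; F_rep = 22·(3,0)/9² = (0.8148,0.0000)
o4: d²=353 > ρ²=60 → inactive
F = F_att + ΣF_rep = (-0.6852,-4.0000)
Δp = p'−p = (-0.0343,-0.2000); α = Δx/Fx = (-37/1080) / (-37/54) = 1/20
check: Δy/Fy = (-1/5) / (-4) = 1/20 ✓

α = 1/20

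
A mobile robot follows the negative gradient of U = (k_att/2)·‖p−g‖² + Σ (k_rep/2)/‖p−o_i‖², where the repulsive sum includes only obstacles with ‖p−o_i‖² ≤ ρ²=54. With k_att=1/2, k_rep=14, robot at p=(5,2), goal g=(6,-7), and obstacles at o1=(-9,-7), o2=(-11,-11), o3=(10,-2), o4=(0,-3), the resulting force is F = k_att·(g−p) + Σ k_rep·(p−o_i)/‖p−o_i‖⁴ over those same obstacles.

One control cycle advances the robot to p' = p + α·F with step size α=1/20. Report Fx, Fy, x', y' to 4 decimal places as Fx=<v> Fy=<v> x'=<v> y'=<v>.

F_att = 1/2·(g−p) = 1/2·(1,-9) = (0.5000,-4.5000)
o1: d²=277 > ρ²=54 → inactive
o2: d²=425 > ρ²=54 → inactive
o3: d²=41 ≤ ρ²=54; F_rep = 14·(-5,4)/41² = (-0.0416,0.0333)
o4: d²=50 ≤ ρ²=54; F_rep = 14·(5,5)/50² = (0.0280,0.0280)
F = F_att + ΣF_rep = (0.4864,-4.4387)
p' = p + 1/20·F = (5.0243,1.7781)

Fx=0.4864 Fy=-4.4387 x'=5.0243 y'=1.7781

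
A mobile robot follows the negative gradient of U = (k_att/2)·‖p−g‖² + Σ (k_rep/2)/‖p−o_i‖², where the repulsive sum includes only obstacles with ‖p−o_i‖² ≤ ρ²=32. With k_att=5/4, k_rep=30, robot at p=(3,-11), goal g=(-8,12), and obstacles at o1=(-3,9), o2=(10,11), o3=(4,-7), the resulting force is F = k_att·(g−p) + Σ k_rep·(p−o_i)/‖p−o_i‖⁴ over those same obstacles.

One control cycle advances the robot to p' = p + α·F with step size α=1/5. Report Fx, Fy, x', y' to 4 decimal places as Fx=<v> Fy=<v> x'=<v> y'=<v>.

Fx=-13.8538 Fy=28.3348 x'=0.2292 y'=-5.3330

F_att = 5/4·(g−p) = 5/4·(-11,23) = (-13.7500,28.7500)
o1: d²=436 > ρ²=32 → inactive
o2: d²=533 > ρ²=32 → inactive
o3: d²=17 ≤ ρ²=32; F_rep = 30·(-1,-4)/17² = (-0.1038,-0.4152)
F = F_att + ΣF_rep = (-13.8538,28.3348)
p' = p + 1/5·F = (0.2292,-5.3330)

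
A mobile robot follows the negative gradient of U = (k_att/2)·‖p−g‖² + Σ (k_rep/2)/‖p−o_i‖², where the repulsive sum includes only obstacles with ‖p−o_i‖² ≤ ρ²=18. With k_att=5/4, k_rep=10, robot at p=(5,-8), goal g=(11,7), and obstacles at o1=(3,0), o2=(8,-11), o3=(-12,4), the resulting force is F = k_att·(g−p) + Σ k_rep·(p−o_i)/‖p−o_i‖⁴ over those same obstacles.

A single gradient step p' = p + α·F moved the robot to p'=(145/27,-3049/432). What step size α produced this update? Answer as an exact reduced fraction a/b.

F_att = 5/4·(g−p) = 5/4·(6,15) = (7.5000,18.7500)
o1: d²=68 > ρ²=18 → inactive
o2: d²=18 ≤ ρ²=18; F_rep = 10·(-3,3)/18² = (-0.0926,0.0926)
o3: d²=433 > ρ²=18 → inactive
F = F_att + ΣF_rep = (7.4074,18.8426)
Δp = p'−p = (0.3704,0.9421); α = Δx/Fx = (10/27) / (200/27) = 1/20
check: Δy/Fy = (407/432) / (2035/108) = 1/20 ✓

α = 1/20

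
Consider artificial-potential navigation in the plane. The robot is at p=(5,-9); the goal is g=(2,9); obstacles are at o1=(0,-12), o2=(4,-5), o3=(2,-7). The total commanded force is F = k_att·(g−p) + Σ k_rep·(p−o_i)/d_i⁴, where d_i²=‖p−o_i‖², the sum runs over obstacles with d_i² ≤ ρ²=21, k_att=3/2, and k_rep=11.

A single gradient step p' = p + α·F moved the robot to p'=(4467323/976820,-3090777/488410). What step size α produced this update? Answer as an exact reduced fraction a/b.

F_att = 3/2·(g−p) = 3/2·(-3,18) = (-4.5000,27.0000)
o1: d²=34 > ρ²=21 → inactive
o2: d²=17 ≤ ρ²=21; F_rep = 11·(1,-4)/17² = (0.0381,-0.1522)
o3: d²=13 ≤ ρ²=21; F_rep = 11·(3,-2)/13² = (0.1953,-0.1302)
F = F_att + ΣF_rep = (-4.2667,26.7176)
Δp = p'−p = (-0.4267,2.6718); α = Δx/Fx = (-416777/976820) / (-416777/97682) = 1/10
check: Δy/Fy = (1304913/488410) / (1304913/48841) = 1/10 ✓

α = 1/10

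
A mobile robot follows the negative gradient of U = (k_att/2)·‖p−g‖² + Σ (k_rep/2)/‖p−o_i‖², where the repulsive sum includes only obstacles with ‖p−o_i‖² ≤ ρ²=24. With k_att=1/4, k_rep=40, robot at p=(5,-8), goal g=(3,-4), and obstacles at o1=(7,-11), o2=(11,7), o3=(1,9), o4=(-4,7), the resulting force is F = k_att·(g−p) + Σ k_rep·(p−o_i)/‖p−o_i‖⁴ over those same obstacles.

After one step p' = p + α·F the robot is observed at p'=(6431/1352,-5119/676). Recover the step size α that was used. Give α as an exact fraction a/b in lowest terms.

α = 1/4

F_att = 1/4·(g−p) = 1/4·(-2,4) = (-0.5000,1.0000)
o1: d²=13 ≤ ρ²=24; F_rep = 40·(-2,3)/13² = (-0.4734,0.7101)
o2: d²=261 > ρ²=24 → inactive
o3: d²=305 > ρ²=24 → inactive
o4: d²=306 > ρ²=24 → inactive
F = F_att + ΣF_rep = (-0.9734,1.7101)
Δp = p'−p = (-0.2433,0.4275); α = Δx/Fx = (-329/1352) / (-329/338) = 1/4
check: Δy/Fy = (289/676) / (289/169) = 1/4 ✓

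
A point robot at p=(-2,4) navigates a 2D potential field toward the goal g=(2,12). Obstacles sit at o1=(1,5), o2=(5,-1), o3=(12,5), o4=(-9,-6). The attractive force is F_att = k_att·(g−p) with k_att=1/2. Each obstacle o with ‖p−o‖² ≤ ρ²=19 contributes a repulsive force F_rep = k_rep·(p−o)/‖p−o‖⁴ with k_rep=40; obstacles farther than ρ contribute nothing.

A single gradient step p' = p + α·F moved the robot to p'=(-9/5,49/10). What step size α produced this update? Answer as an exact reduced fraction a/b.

F_att = 1/2·(g−p) = 1/2·(4,8) = (2.0000,4.0000)
o1: d²=10 ≤ ρ²=19; F_rep = 40·(-3,-1)/10² = (-1.2000,-0.4000)
o2: d²=74 > ρ²=19 → inactive
o3: d²=197 > ρ²=19 → inactive
o4: d²=149 > ρ²=19 → inactive
F = F_att + ΣF_rep = (0.8000,3.6000)
Δp = p'−p = (0.2000,0.9000); α = Δx/Fx = (1/5) / (4/5) = 1/4
check: Δy/Fy = (9/10) / (18/5) = 1/4 ✓

α = 1/4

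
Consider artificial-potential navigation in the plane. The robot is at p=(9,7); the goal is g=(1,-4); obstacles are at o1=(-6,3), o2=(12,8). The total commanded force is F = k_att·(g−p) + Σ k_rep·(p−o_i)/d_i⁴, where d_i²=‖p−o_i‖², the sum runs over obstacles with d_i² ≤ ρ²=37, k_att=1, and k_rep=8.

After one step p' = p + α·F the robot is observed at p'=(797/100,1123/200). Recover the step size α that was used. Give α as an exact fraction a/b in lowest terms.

α = 1/8

F_att = 1·(g−p) = 1·(-8,-11) = (-8.0000,-11.0000)
o1: d²=241 > ρ²=37 → inactive
o2: d²=10 ≤ ρ²=37; F_rep = 8·(-3,-1)/10² = (-0.2400,-0.0800)
F = F_att + ΣF_rep = (-8.2400,-11.0800)
Δp = p'−p = (-1.0300,-1.3850); α = Δx/Fx = (-103/100) / (-206/25) = 1/8
check: Δy/Fy = (-277/200) / (-277/25) = 1/8 ✓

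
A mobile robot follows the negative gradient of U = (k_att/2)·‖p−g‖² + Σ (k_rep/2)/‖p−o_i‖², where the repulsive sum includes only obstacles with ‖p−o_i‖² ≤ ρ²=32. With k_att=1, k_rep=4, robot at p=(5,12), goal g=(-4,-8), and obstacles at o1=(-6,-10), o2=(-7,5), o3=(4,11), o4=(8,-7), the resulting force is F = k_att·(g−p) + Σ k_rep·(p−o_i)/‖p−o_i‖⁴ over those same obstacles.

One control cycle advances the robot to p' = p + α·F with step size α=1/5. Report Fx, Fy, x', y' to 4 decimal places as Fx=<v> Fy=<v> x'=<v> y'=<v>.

Fx=-8.0000 Fy=-19.0000 x'=3.4000 y'=8.2000

F_att = 1·(g−p) = 1·(-9,-20) = (-9.0000,-20.0000)
o1: d²=605 > ρ²=32 → inactive
o2: d²=193 > ρ²=32 → inactive
o3: d²=2 ≤ ρ²=32; F_rep = 4·(1,1)/2² = (1.0000,1.0000)
o4: d²=370 > ρ²=32 → inactive
F = F_att + ΣF_rep = (-8.0000,-19.0000)
p' = p + 1/5·F = (3.4000,8.2000)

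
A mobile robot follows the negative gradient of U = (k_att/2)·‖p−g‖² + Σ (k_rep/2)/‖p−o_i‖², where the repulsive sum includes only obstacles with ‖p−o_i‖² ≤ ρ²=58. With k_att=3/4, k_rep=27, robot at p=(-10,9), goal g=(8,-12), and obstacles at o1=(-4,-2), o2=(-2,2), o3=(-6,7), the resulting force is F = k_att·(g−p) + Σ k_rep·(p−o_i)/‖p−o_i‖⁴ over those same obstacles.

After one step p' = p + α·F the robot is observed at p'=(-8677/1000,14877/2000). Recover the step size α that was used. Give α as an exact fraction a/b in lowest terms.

F_att = 3/4·(g−p) = 3/4·(18,-21) = (13.5000,-15.7500)
o1: d²=157 > ρ²=58 → inactive
o2: d²=113 > ρ²=58 → inactive
o3: d²=20 ≤ ρ²=58; F_rep = 27·(-4,2)/20² = (-0.2700,0.1350)
F = F_att + ΣF_rep = (13.2300,-15.6150)
Δp = p'−p = (1.3230,-1.5615); α = Δx/Fx = (1323/1000) / (1323/100) = 1/10
check: Δy/Fy = (-3123/2000) / (-3123/200) = 1/10 ✓

α = 1/10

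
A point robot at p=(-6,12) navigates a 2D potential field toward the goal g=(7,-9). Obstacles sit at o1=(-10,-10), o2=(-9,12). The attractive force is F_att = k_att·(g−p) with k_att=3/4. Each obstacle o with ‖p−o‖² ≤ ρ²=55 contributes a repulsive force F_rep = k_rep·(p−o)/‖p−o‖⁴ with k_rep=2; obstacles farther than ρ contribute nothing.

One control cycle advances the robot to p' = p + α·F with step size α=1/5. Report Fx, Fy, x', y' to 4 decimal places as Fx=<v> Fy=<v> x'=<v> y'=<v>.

Fx=9.8241 Fy=-15.7500 x'=-4.0352 y'=8.8500

F_att = 3/4·(g−p) = 3/4·(13,-21) = (9.7500,-15.7500)
o1: d²=500 > ρ²=55 → inactive
o2: d²=9 ≤ ρ²=55; F_rep = 2·(3,0)/9² = (0.0741,0.0000)
F = F_att + ΣF_rep = (9.8241,-15.7500)
p' = p + 1/5·F = (-4.0352,8.8500)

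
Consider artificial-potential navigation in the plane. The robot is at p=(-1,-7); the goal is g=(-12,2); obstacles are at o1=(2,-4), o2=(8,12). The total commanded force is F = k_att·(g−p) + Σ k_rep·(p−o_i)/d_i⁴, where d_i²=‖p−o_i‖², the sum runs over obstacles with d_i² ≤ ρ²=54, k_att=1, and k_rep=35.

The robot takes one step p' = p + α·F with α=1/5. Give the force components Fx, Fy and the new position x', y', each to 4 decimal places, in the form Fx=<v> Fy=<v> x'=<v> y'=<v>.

Fx=-11.3241 Fy=8.6759 x'=-3.2648 y'=-5.2648

F_att = 1·(g−p) = 1·(-11,9) = (-11.0000,9.0000)
o1: d²=18 ≤ ρ²=54; F_rep = 35·(-3,-3)/18² = (-0.3241,-0.3241)
o2: d²=442 > ρ²=54 → inactive
F = F_att + ΣF_rep = (-11.3241,8.6759)
p' = p + 1/5·F = (-3.2648,-5.2648)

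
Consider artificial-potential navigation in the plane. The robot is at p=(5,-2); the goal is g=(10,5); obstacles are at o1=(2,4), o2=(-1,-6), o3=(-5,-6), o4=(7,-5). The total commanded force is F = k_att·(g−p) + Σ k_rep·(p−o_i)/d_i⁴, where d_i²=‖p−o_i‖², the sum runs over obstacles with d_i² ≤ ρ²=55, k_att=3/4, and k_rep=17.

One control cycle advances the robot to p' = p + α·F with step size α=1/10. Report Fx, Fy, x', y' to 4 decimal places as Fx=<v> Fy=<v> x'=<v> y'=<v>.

F_att = 3/4·(g−p) = 3/4·(5,7) = (3.7500,5.2500)
o1: d²=45 ≤ ρ²=55; F_rep = 17·(3,-6)/45² = (0.0252,-0.0504)
o2: d²=52 ≤ ρ²=55; F_rep = 17·(6,4)/52² = (0.0377,0.0251)
o3: d²=116 > ρ²=55 → inactive
o4: d²=13 ≤ ρ²=55; F_rep = 17·(-2,3)/13² = (-0.2012,0.3018)
F = F_att + ΣF_rep = (3.6117,5.5266)
p' = p + 1/10·F = (5.3612,-1.4473)

Fx=3.6117 Fy=5.5266 x'=5.3612 y'=-1.4473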